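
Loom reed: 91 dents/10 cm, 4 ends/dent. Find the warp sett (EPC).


Formula: EPC = (dents per 10 cm * ends per dent) / 10
Step 1: Total ends per 10 cm = 91 * 4 = 364
Step 2: EPC = 364 / 10 = 36.4 ends/cm

36.4 ends/cm


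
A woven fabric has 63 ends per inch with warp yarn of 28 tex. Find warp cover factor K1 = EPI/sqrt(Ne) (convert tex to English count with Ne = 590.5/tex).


Formula: K1 = EPI / sqrt(Ne), with Ne = 590.5 / tex_warp
Step 1: Ne = 590.5 / 28 = 21.089
Step 2: sqrt(Ne) = sqrt(21.089) = 4.5923
Step 3: K1 = 63 / 4.5923 = 13.7

13.7


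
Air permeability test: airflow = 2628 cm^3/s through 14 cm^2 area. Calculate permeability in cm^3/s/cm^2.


Formula: Air Permeability = Airflow / Test Area
AP = 2628 cm^3/s / 14 cm^2
AP = 187.7 cm^3/s/cm^2

187.7 cm^3/s/cm^2


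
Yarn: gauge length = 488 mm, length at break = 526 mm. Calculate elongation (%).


Formula: Elongation (%) = ((L_break - L0) / L0) * 100
Step 1: Extension = 526 - 488 = 38 mm
Step 2: Elongation = (38 / 488) * 100
Step 3: Elongation = 0.077869 * 100 = 7.7869% ≈ 7.8%

7.8%


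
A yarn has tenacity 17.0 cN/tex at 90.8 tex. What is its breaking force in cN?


Formula: Breaking force = Tenacity * Linear density
F = 17.0 cN/tex * 90.8 tex
F = 1543.60 cN

1543.60 cN


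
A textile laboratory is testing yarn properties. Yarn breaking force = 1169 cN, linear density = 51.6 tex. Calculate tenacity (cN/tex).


Formula: Tenacity = Breaking force / Linear density
Tenacity = 1169 cN / 51.6 tex
Tenacity = 22.66 cN/tex

22.66 cN/tex


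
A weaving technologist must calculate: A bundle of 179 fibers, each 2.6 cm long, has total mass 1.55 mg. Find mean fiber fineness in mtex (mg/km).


Formula: fineness (mtex) = mass (mg) / total length (km) = (mass_mg / total_length_m) * 1000
Step 1: Convert fiber length: 2.6 cm = 0.026 m
Step 2: Total fiber length = 179 * 0.026 = 4.654 m
Step 3: Linear density = 1.55 mg / 4.654 m = 0.3330 mg/m
Step 4: fineness = 0.3330 * 1000 = 333.0 mtex

333.0 mtex


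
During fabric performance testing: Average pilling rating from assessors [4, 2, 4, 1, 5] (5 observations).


Formula: Mean = sum / count
Sum = 4 + 2 + 4 + 1 + 5 = 16
Mean = 16 / 5 = 3.2

3.2


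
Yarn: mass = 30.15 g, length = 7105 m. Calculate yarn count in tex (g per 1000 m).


Formula: Tex = (mass_g / length_m) * 1000
Substituting: Tex = (30.15 / 7105) * 1000
Intermediate: 30.15 / 7105 = 0.00424349 g/m
Tex = 0.00424349 * 1000 = 4.24 tex

4.24 tex


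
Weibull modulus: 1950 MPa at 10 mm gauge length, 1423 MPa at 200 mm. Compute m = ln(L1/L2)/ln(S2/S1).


Formula: m = ln(L1/L2) / ln(S2/S1)
Step 1: ln(L1/L2) = ln(10/200) = -2.99573
Step 2: S2/S1 = 1423/1950 = 0.72974
Step 3: ln(S2/S1) = ln(0.72974) = -0.31507
Step 4: m = -2.99573 / -0.31507 = 9.51

9.51 (Weibull m)


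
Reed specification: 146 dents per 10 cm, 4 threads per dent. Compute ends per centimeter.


Formula: EPC = (dents per 10 cm * ends per dent) / 10
Step 1: Total ends per 10 cm = 146 * 4 = 584
Step 2: EPC = 584 / 10 = 58.4 ends/cm

58.4 ends/cm


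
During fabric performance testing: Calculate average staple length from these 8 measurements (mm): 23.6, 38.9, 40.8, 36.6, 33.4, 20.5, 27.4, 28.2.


Formula: Mean = sum of lengths / count
Sum = 23.6 + 38.9 + 40.8 + 36.6 + 33.4 + 20.5 + 27.4 + 28.2
Sum = 249.4 mm
Mean = 249.4 / 8 = 31.18 mm

31.18 mm


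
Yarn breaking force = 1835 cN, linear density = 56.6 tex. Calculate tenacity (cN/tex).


Formula: Tenacity = Breaking force / Linear density
Tenacity = 1835 cN / 56.6 tex
Tenacity = 32.42 cN/tex

32.42 cN/tex


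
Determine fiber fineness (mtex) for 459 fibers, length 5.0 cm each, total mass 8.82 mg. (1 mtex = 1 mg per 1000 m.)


Formula: fineness (mtex) = mass (mg) / total length (km) = (mass_mg / total_length_m) * 1000
Step 1: Convert fiber length: 5.0 cm = 0.05 m
Step 2: Total fiber length = 459 * 0.05 = 22.95 m
Step 3: Linear density = 8.82 mg / 22.95 m = 0.3843 mg/m
Step 4: fineness = 0.3843 * 1000 = 384.3 mtex

384.3 mtex


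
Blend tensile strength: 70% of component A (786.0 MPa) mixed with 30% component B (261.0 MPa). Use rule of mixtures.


Formula: Blend property = (fraction_A * property_A) + (fraction_B * property_B)
Step 1: Contribution A = 70/100 * 786.0 MPa = 550.2 MPa
Step 2: Contribution B = 30/100 * 261.0 MPa = 78.3 MPa
Step 3: Blend tensile strength = 550.2 + 78.3 = 628.5 MPa

628.5 MPa


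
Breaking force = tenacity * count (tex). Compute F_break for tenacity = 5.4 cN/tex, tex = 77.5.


Formula: Breaking force = Tenacity * Linear density
F = 5.4 cN/tex * 77.5 tex
F = 418.50 cN

418.50 cN


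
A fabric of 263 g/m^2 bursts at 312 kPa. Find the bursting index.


Formula: Bursting Index = Bursting Strength / Fabric GSM
BI = 312 kPa / 263 g/m^2
BI = 1.186 kPa/(g/m^2)

1.186 kPa/(g/m^2)


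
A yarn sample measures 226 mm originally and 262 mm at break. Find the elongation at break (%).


Formula: Elongation (%) = ((L_break - L0) / L0) * 100
Step 1: Extension = 262 - 226 = 36 mm
Step 2: Elongation = (36 / 226) * 100
Step 3: Elongation = 0.159292 * 100 = 15.9292% ≈ 15.9%

15.9%


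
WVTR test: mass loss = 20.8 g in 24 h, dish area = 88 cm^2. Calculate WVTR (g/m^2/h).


Formula: WVTR = mass_loss / (area * time)
Step 1: Convert area: 88 cm^2 = 0.0088 m^2
Step 2: WVTR = 20.8 g / (0.0088 m^2 * 24 h)
Step 3: WVTR = 20.8 / 0.2112 = 98.5 g/m^2/h

98.5 g/m^2/h


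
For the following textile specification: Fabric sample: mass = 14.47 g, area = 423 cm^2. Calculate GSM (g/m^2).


Formula: GSM = mass_g / area_m2
Step 1: Convert area: 423 cm^2 = 423 / 10000 = 0.0423 m^2
Step 2: GSM = 14.47 g / 0.0423 m^2 = 342.1 g/m^2

342.1 g/m^2


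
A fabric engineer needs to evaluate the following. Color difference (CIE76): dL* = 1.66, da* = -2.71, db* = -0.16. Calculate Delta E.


Formula: Delta E = sqrt(dL*^2 + da*^2 + db*^2)
Step 1: dL*^2 = 1.66^2 = 2.7556
Step 2: da*^2 = (-2.71)^2 = 7.3441
Step 3: db*^2 = (-0.16)^2 = 0.0256
Step 4: Sum = 2.7556 + 7.3441 + 0.0256 = 10.1253
Step 5: Delta E = sqrt(10.1253) = 3.18

3.18 Delta E


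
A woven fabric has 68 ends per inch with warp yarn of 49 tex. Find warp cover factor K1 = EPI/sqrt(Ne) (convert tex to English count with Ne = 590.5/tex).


Formula: K1 = EPI / sqrt(Ne), with Ne = 590.5 / tex_warp
Step 1: Ne = 590.5 / 49 = 12.051
Step 2: sqrt(Ne) = sqrt(12.051) = 3.4715
Step 3: K1 = 68 / 3.4715 = 19.6

19.6


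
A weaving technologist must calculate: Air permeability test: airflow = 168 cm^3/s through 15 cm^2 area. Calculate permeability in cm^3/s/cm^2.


Formula: Air Permeability = Airflow / Test Area
AP = 168 cm^3/s / 15 cm^2
AP = 11.2 cm^3/s/cm^2

11.2 cm^3/s/cm^2


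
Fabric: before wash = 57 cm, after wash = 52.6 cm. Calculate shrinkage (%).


Formula: Shrinkage% = ((L_before - L_after) / L_before) * 100
Step 1: Shrinkage = 57 - 52.6 = 4.4 cm
Step 2: Shrinkage% = (4.4 / 57) * 100
Step 3: Shrinkage% = 0.077193 * 100 = 7.7193% ≈ 7.7%

7.7%


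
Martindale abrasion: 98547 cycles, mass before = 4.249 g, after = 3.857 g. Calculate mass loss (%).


Formula: Mass loss% = ((m_before - m_after) / m_before) * 100
Step 1: Mass loss = 4.249 - 3.857 = 0.392 g
Step 2: Ratio = 0.392 / 4.249 = 0.092257
Step 3: Mass loss% = 0.092257 * 100 = 9.2257% ≈ 9.23%

9.23%


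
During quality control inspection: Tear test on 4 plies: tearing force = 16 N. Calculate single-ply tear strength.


Formula: Per-ply strength = Total force / Number of plies
Per-ply = 16 N / 4
Per-ply = 4 N

4 N


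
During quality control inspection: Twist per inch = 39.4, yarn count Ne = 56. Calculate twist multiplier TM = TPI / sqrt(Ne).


Formula: TM = TPI / sqrt(Ne)
Step 1: sqrt(Ne) = sqrt(56) = 7.4833
Step 2: TM = 39.4 / 7.4833 = 5.27

5.27 TM


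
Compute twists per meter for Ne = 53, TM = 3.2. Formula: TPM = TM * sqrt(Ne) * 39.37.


Formula: TPM = TM * sqrt(Ne) * 39.37
Step 1: sqrt(Ne) = sqrt(53) = 7.2801
Step 2: TM * sqrt(Ne) = 3.2 * 7.2801 = 23.2963
Step 3: TPM = 23.2963 * 39.37 = 917 twists/m

917 twists/m


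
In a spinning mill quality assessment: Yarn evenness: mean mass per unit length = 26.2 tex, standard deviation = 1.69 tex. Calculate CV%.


Formula: CV% = (standard deviation / mean) * 100
Step 1: Ratio = 1.69 / 26.2 = 0.064504
Step 2: CV% = 0.064504 * 100 = 6.4504% ≈ 6.5%

6.5%


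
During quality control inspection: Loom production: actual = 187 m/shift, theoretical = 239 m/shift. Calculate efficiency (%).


Formula: Efficiency% = (Actual output / Theoretical output) * 100
Efficiency% = (187 / 239) * 100
Efficiency% = 0.782427 * 100 = 78.2427% ≈ 78.2%

78.2%


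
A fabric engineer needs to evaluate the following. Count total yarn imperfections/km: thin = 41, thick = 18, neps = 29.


Formula: Total = thin places + thick places + neps
Total = 41 + 18 + 29
Total = 88 imperfections/km

88 imperfections/km


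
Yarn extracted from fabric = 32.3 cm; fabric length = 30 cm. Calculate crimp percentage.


Formula: Crimp% = ((L_yarn - L_fabric) / L_fabric) * 100
Step 1: Extension = 32.3 - 30 = 2.3 cm
Step 2: Crimp% = (2.3 / 30) * 100
Step 3: Crimp% = 0.076667 * 100 = 7.6667% ≈ 7.7%

7.7%


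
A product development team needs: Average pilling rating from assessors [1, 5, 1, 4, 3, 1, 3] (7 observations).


Formula: Mean = sum / count
Sum = 1 + 5 + 1 + 4 + 3 + 1 + 3 = 18
Mean = 18 / 7 = 2.6

2.6


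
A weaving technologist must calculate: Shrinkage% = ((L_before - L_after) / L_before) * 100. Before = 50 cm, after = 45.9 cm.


Formula: Shrinkage% = ((L_before - L_after) / L_before) * 100
Step 1: Shrinkage = 50 - 45.9 = 4.1 cm
Step 2: Shrinkage% = (4.1 / 50) * 100
Step 3: Shrinkage% = 0.082 * 100 = 8.2%

8.2%


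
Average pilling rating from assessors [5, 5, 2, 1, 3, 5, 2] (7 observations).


Formula: Mean = sum / count
Sum = 5 + 5 + 2 + 1 + 3 + 5 + 2 = 23
Mean = 23 / 7 = 3.3

3.3


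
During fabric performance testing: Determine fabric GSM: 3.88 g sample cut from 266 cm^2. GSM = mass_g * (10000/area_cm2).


Formula: GSM = mass_g / area_m2
Step 1: Convert area: 266 cm^2 = 266 / 10000 = 0.0266 m^2
Step 2: GSM = 3.88 g / 0.0266 m^2 = 145.9 g/m^2

145.9 g/m^2


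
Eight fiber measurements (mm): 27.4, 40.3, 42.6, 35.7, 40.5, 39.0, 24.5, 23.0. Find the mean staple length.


Formula: Mean = sum of lengths / count
Sum = 27.4 + 40.3 + 42.6 + 35.7 + 40.5 + 39.0 + 24.5 + 23.0
Sum = 273.0 mm
Mean = 273.0 / 8 = 34.13 mm

34.13 mm


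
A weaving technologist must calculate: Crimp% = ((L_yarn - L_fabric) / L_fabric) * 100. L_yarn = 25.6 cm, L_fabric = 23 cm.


Formula: Crimp% = ((L_yarn - L_fabric) / L_fabric) * 100
Step 1: Extension = 25.6 - 23 = 2.6 cm
Step 2: Crimp% = (2.6 / 23) * 100
Step 3: Crimp% = 0.113043 * 100 = 11.3043% ≈ 11.3%

11.3%


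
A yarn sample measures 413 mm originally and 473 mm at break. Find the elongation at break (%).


Formula: Elongation (%) = ((L_break - L0) / L0) * 100
Step 1: Extension = 473 - 413 = 60 mm
Step 2: Elongation = (60 / 413) * 100
Step 3: Elongation = 0.145278 * 100 = 14.5278% ≈ 14.5%

14.5%


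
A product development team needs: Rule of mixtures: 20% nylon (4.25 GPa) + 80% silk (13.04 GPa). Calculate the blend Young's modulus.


Formula: Blend property = (fraction_A * property_A) + (fraction_B * property_B)
Step 1: Contribution A = 20/100 * 4.25 GPa = 0.85 GPa
Step 2: Contribution B = 80/100 * 13.04 GPa = 10.432 GPa
Step 3: Blend Young's modulus = 0.85 + 10.432 = 11.282 GPa

11.282 GPa


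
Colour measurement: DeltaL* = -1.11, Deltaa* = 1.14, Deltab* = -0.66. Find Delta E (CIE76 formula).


Formula: Delta E = sqrt(dL*^2 + da*^2 + db*^2)
Step 1: dL*^2 = (-1.11)^2 = 1.2321
Step 2: da*^2 = 1.14^2 = 1.2996
Step 3: db*^2 = (-0.66)^2 = 0.4356
Step 4: Sum = 1.2321 + 1.2996 + 0.4356 = 2.9673
Step 5: Delta E = sqrt(2.9673) = 1.72

1.72 Delta E


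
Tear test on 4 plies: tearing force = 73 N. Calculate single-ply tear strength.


Formula: Per-ply strength = Total force / Number of plies
Per-ply = 73 N / 4
Per-ply = 18.25 N

18.25 N


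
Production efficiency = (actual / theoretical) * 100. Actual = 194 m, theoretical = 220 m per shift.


Formula: Efficiency% = (Actual output / Theoretical output) * 100
Efficiency% = (194 / 220) * 100
Efficiency% = 0.881818 * 100 = 88.1818% ≈ 88.2%

88.2%


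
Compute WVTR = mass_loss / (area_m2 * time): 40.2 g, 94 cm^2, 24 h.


Formula: WVTR = mass_loss / (area * time)
Step 1: Convert area: 94 cm^2 = 0.0094 m^2
Step 2: WVTR = 40.2 g / (0.0094 m^2 * 24 h)
Step 3: WVTR = 40.2 / 0.2256 = 178.2 g/m^2/h

178.2 g/m^2/h


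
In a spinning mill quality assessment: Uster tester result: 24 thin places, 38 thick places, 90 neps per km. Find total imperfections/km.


Formula: Total = thin places + thick places + neps
Total = 24 + 38 + 90
Total = 152 imperfections/km

152 imperfections/km


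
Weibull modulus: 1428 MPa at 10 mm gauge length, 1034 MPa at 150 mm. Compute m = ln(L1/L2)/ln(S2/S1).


Formula: m = ln(L1/L2) / ln(S2/S1)
Step 1: ln(L1/L2) = ln(10/150) = -2.70805
Step 2: S2/S1 = 1034/1428 = 0.72409
Step 3: ln(S2/S1) = ln(0.72409) = -0.32284
Step 4: m = -2.70805 / -0.32284 = 8.39

8.39 (Weibull m)


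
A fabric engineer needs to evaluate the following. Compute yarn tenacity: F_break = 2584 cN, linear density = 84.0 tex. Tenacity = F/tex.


Formula: Tenacity = Breaking force / Linear density
Tenacity = 2584 cN / 84.0 tex
Tenacity = 30.76 cN/tex

30.76 cN/tex


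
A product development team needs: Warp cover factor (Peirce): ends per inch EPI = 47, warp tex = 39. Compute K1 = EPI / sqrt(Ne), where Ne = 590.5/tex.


Formula: K1 = EPI / sqrt(Ne), with Ne = 590.5 / tex_warp
Step 1: Ne = 590.5 / 39 = 15.141
Step 2: sqrt(Ne) = sqrt(15.141) = 3.8911
Step 3: K1 = 47 / 3.8911 = 12.1

12.1


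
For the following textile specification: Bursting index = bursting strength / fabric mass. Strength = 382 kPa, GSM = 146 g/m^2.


Formula: Bursting Index = Bursting Strength / Fabric GSM
BI = 382 kPa / 146 g/m^2
BI = 2.616 kPa/(g/m^2)

2.616 kPa/(g/m^2)


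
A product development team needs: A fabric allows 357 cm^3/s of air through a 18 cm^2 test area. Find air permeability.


Formula: Air Permeability = Airflow / Test Area
AP = 357 cm^3/s / 18 cm^2
AP = 19.8 cm^3/s/cm^2

19.8 cm^3/s/cm^2


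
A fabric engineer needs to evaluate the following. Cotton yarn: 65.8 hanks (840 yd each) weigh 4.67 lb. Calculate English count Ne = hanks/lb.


Formula: Ne = hanks / mass_lb
Substituting: Ne = 65.8 / 4.67
Ne = 14.1

14.1 Ne


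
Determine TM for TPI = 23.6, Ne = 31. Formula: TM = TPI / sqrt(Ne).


Formula: TM = TPI / sqrt(Ne)
Step 1: sqrt(Ne) = sqrt(31) = 5.5678
Step 2: TM = 23.6 / 5.5678 = 4.24

4.24 TM


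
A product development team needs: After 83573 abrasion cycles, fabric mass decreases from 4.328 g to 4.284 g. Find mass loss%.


Formula: Mass loss% = ((m_before - m_after) / m_before) * 100
Step 1: Mass loss = 4.328 - 4.284 = 0.044 g
Step 2: Ratio = 0.044 / 4.328 = 0.0101664
Step 3: Mass loss% = 0.0101664 * 100 = 1.01664% ≈ 1.02%

1.02%


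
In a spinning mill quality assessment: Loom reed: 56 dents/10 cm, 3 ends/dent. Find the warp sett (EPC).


Formula: EPC = (dents per 10 cm * ends per dent) / 10
Step 1: Total ends per 10 cm = 56 * 3 = 168
Step 2: EPC = 168 / 10 = 16.8 ends/cm

16.8 ends/cm


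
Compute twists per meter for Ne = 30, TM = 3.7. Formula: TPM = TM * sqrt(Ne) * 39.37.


Formula: TPM = TM * sqrt(Ne) * 39.37
Step 1: sqrt(Ne) = sqrt(30) = 5.4772
Step 2: TM * sqrt(Ne) = 3.7 * 5.4772 = 20.2656
Step 3: TPM = 20.2656 * 39.37 = 798 twists/m

798 twists/m


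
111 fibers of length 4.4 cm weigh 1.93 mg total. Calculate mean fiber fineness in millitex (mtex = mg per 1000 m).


Formula: fineness (mtex) = mass (mg) / total length (km) = (mass_mg / total_length_m) * 1000
Step 1: Convert fiber length: 4.4 cm = 0.044 m
Step 2: Total fiber length = 111 * 0.044 = 4.884 m
Step 3: Linear density = 1.93 mg / 4.884 m = 0.3952 mg/m
Step 4: fineness = 0.3952 * 1000 = 395.2 mtex

395.2 mtex


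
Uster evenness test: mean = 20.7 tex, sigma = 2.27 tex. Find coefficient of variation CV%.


Formula: CV% = (standard deviation / mean) * 100
Step 1: Ratio = 2.27 / 20.7 = 0.109662
Step 2: CV% = 0.109662 * 100 = 10.9662% ≈ 11.0%

11.0%


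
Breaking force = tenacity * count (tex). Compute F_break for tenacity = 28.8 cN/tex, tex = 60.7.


Formula: Breaking force = Tenacity * Linear density
F = 28.8 cN/tex * 60.7 tex
F = 1748.16 cN

1748.16 cN


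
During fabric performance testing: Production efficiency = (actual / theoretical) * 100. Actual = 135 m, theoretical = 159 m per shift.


Formula: Efficiency% = (Actual output / Theoretical output) * 100
Efficiency% = (135 / 159) * 100
Efficiency% = 0.849057 * 100 = 84.9057% ≈ 84.9%

84.9%


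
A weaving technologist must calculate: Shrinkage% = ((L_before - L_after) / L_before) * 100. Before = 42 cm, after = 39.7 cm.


Formula: Shrinkage% = ((L_before - L_after) / L_before) * 100
Step 1: Shrinkage = 42 - 39.7 = 2.3 cm
Step 2: Shrinkage% = (2.3 / 42) * 100
Step 3: Shrinkage% = 0.054762 * 100 = 5.4762% ≈ 5.5%

5.5%


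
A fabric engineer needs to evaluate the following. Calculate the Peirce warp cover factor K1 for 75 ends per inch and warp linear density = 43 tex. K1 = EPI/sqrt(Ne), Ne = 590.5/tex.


Formula: K1 = EPI / sqrt(Ne), with Ne = 590.5 / tex_warp
Step 1: Ne = 590.5 / 43 = 13.733
Step 2: sqrt(Ne) = sqrt(13.733) = 3.7058
Step 3: K1 = 75 / 3.7058 = 20.2

20.2


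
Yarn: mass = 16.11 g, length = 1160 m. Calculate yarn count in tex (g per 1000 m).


Formula: Tex = (mass_g / length_m) * 1000
Substituting: Tex = (16.11 / 1160) * 1000
Intermediate: 16.11 / 1160 = 0.01388793 g/m
Tex = 0.01388793 * 1000 = 13.89 tex

13.89 tex


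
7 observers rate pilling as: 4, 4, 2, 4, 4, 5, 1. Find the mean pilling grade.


Formula: Mean = sum / count
Sum = 4 + 4 + 2 + 4 + 4 + 5 + 1 = 24
Mean = 24 / 7 = 3.4

3.4


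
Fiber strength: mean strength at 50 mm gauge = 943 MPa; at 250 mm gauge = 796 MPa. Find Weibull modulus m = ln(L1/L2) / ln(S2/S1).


Formula: m = ln(L1/L2) / ln(S2/S1)
Step 1: ln(L1/L2) = ln(50/250) = -1.60944
Step 2: S2/S1 = 796/943 = 0.84411
Step 3: ln(S2/S1) = ln(0.84411) = -0.16947
Step 4: m = -1.60944 / -0.16947 = 9.50

9.50 (Weibull m)


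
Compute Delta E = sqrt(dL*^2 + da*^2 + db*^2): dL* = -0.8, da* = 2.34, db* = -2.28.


Formula: Delta E = sqrt(dL*^2 + da*^2 + db*^2)
Step 1: dL*^2 = (-0.8)^2 = 0.64
Step 2: da*^2 = 2.34^2 = 5.4756
Step 3: db*^2 = (-2.28)^2 = 5.1984
Step 4: Sum = 0.64 + 5.4756 + 5.1984 = 11.314
Step 5: Delta E = sqrt(11.314) = 3.36

3.36 Delta E


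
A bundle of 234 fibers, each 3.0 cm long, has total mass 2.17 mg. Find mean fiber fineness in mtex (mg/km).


Formula: fineness (mtex) = mass (mg) / total length (km) = (mass_mg / total_length_m) * 1000
Step 1: Convert fiber length: 3.0 cm = 0.03 m
Step 2: Total fiber length = 234 * 0.03 = 7.02 m
Step 3: Linear density = 2.17 mg / 7.02 m = 0.3091 mg/m
Step 4: fineness = 0.3091 * 1000 = 309.1 mtex

309.1 mtex


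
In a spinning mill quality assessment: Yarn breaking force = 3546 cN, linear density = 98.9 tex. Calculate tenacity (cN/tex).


Formula: Tenacity = Breaking force / Linear density
Tenacity = 3546 cN / 98.9 tex
Tenacity = 35.85 cN/tex

35.85 cN/tex


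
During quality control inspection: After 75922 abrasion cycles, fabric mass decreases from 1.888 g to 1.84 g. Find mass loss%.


Formula: Mass loss% = ((m_before - m_after) / m_before) * 100
Step 1: Mass loss = 1.888 - 1.84 = 0.048 g
Step 2: Ratio = 0.048 / 1.888 = 0.0254237
Step 3: Mass loss% = 0.0254237 * 100 = 2.54237% ≈ 2.54%

2.54%


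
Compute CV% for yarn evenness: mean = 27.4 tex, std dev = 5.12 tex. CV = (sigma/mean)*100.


Formula: CV% = (standard deviation / mean) * 100
Step 1: Ratio = 5.12 / 27.4 = 0.186861
Step 2: CV% = 0.186861 * 100 = 18.6861% ≈ 18.7%

18.7%


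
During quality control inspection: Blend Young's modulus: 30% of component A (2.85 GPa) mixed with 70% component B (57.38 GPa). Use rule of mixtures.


Formula: Blend property = (fraction_A * property_A) + (fraction_B * property_B)
Step 1: Contribution A = 30/100 * 2.85 GPa = 0.855 GPa
Step 2: Contribution B = 70/100 * 57.38 GPa = 40.166 GPa
Step 3: Blend Young's modulus = 0.855 + 40.166 = 41.021 GPa

41.021 GPa


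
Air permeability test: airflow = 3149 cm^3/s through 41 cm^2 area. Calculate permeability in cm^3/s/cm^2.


Formula: Air Permeability = Airflow / Test Area
AP = 3149 cm^3/s / 41 cm^2
AP = 76.8 cm^3/s/cm^2

76.8 cm^3/s/cm^2


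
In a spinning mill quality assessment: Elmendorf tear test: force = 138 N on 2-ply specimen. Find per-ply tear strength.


Formula: Per-ply strength = Total force / Number of plies
Per-ply = 138 N / 2
Per-ply = 69 N

69 N


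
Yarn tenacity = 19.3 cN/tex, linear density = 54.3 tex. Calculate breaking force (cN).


Formula: Breaking force = Tenacity * Linear density
F = 19.3 cN/tex * 54.3 tex
F = 1047.99 cN

1047.99 cN


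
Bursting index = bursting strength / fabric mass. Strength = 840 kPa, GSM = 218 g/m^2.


Formula: Bursting Index = Bursting Strength / Fabric GSM
BI = 840 kPa / 218 g/m^2
BI = 3.853 kPa/(g/m^2)

3.853 kPa/(g/m^2)


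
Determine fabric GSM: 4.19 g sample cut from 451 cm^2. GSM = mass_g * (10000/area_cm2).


Formula: GSM = mass_g / area_m2
Step 1: Convert area: 451 cm^2 = 451 / 10000 = 0.0451 m^2
Step 2: GSM = 4.19 g / 0.0451 m^2 = 92.9 g/m^2

92.9 g/m^2


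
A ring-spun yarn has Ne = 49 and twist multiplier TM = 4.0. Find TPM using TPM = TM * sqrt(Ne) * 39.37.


Formula: TPM = TM * sqrt(Ne) * 39.37
Step 1: sqrt(Ne) = sqrt(49) = 7
Step 2: TM * sqrt(Ne) = 4.0 * 7 = 28
Step 3: TPM = 28 * 39.37 = 1102 twists/m

1102 twists/m


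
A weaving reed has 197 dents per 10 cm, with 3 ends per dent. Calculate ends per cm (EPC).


Formula: EPC = (dents per 10 cm * ends per dent) / 10
Step 1: Total ends per 10 cm = 197 * 3 = 591
Step 2: EPC = 591 / 10 = 59.1 ends/cm

59.1 ends/cm


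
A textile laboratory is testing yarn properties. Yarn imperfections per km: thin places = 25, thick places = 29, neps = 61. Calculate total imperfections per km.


Formula: Total = thin places + thick places + neps
Total = 25 + 29 + 61
Total = 115 imperfections/km

115 imperfections/km


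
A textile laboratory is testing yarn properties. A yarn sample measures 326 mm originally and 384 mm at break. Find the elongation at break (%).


Formula: Elongation (%) = ((L_break - L0) / L0) * 100
Step 1: Extension = 384 - 326 = 58 mm
Step 2: Elongation = (58 / 326) * 100
Step 3: Elongation = 0.177914 * 100 = 17.7914% ≈ 17.8%

17.8%


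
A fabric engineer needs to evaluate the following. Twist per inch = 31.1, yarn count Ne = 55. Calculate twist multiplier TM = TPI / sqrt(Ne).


Formula: TM = TPI / sqrt(Ne)
Step 1: sqrt(Ne) = sqrt(55) = 7.4162
Step 2: TM = 31.1 / 7.4162 = 4.19

4.19 TM


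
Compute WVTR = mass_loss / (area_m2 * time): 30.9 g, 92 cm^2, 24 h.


Formula: WVTR = mass_loss / (area * time)
Step 1: Convert area: 92 cm^2 = 0.0092 m^2
Step 2: WVTR = 30.9 g / (0.0092 m^2 * 24 h)
Step 3: WVTR = 30.9 / 0.2208 = 139.9 g/m^2/h

139.9 g/m^2/h


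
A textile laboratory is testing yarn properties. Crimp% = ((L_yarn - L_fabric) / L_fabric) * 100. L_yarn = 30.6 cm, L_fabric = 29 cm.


Formula: Crimp% = ((L_yarn - L_fabric) / L_fabric) * 100
Step 1: Extension = 30.6 - 29 = 1.6 cm
Step 2: Crimp% = (1.6 / 29) * 100
Step 3: Crimp% = 0.055172 * 100 = 5.5172% ≈ 5.5%

5.5%


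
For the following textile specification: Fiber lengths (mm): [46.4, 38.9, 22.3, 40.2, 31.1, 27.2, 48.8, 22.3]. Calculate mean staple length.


Formula: Mean = sum of lengths / count
Sum = 46.4 + 38.9 + 22.3 + 40.2 + 31.1 + 27.2 + 48.8 + 22.3
Sum = 277.2 mm
Mean = 277.2 / 8 = 34.65 mm

34.65 mm


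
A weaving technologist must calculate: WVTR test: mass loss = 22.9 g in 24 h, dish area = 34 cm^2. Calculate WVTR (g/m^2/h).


Formula: WVTR = mass_loss / (area * time)
Step 1: Convert area: 34 cm^2 = 0.0034 m^2
Step 2: WVTR = 22.9 g / (0.0034 m^2 * 24 h)
Step 3: WVTR = 22.9 / 0.0816 = 280.6 g/m^2/h

280.6 g/m^2/h


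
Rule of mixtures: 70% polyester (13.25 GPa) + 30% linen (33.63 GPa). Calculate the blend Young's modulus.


Formula: Blend property = (fraction_A * property_A) + (fraction_B * property_B)
Step 1: Contribution A = 70/100 * 13.25 GPa = 9.275 GPa
Step 2: Contribution B = 30/100 * 33.63 GPa = 10.089 GPa
Step 3: Blend Young's modulus = 9.275 + 10.089 = 19.364 GPa

19.364 GPa


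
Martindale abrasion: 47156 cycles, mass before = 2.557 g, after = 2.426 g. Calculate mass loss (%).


Formula: Mass loss% = ((m_before - m_after) / m_before) * 100
Step 1: Mass loss = 2.557 - 2.426 = 0.131 g
Step 2: Ratio = 0.131 / 2.557 = 0.0512319
Step 3: Mass loss% = 0.0512319 * 100 = 5.12319% ≈ 5.12%

5.12%


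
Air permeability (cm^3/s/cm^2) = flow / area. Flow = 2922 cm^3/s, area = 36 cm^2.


Formula: Air Permeability = Airflow / Test Area
AP = 2922 cm^3/s / 36 cm^2
AP = 81.2 cm^3/s/cm^2

81.2 cm^3/s/cm^2


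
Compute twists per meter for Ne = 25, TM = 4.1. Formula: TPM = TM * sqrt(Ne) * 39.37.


Formula: TPM = TM * sqrt(Ne) * 39.37
Step 1: sqrt(Ne) = sqrt(25) = 5
Step 2: TM * sqrt(Ne) = 4.1 * 5 = 20.5
Step 3: TPM = 20.5 * 39.37 = 807 twists/m

807 twists/m


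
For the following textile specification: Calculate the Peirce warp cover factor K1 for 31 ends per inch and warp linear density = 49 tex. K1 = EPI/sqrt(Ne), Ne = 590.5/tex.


Formula: K1 = EPI / sqrt(Ne), with Ne = 590.5 / tex_warp
Step 1: Ne = 590.5 / 49 = 12.051
Step 2: sqrt(Ne) = sqrt(12.051) = 3.4715
Step 3: K1 = 31 / 3.4715 = 8.9

8.9


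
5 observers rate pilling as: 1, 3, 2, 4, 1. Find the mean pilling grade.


Formula: Mean = sum / count
Sum = 1 + 3 + 2 + 4 + 1 = 11
Mean = 11 / 5 = 2.2

2.2


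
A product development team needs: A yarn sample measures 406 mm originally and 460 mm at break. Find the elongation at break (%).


Formula: Elongation (%) = ((L_break - L0) / L0) * 100
Step 1: Extension = 460 - 406 = 54 mm
Step 2: Elongation = (54 / 406) * 100
Step 3: Elongation = 0.133005 * 100 = 13.3005% ≈ 13.3%

13.3%


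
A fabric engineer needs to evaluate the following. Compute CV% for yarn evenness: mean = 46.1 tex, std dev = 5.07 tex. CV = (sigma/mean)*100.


Formula: CV% = (standard deviation / mean) * 100
Step 1: Ratio = 5.07 / 46.1 = 0.109978
Step 2: CV% = 0.109978 * 100 = 10.9978% ≈ 11.0%

11.0%


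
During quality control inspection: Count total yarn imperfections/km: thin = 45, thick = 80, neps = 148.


Formula: Total = thin places + thick places + neps
Total = 45 + 80 + 148
Total = 273 imperfections/km

273 imperfections/km


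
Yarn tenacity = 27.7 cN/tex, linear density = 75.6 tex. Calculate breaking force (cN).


Formula: Breaking force = Tenacity * Linear density
F = 27.7 cN/tex * 75.6 tex
F = 2094.12 cN

2094.12 cN


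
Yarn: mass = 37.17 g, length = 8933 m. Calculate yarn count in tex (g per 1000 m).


Formula: Tex = (mass_g / length_m) * 1000
Substituting: Tex = (37.17 / 8933) * 1000
Intermediate: 37.17 / 8933 = 0.00416098 g/m
Tex = 0.00416098 * 1000 = 4.16 tex

4.16 tex


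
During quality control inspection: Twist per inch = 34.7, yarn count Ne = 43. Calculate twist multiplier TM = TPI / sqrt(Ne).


Formula: TM = TPI / sqrt(Ne)
Step 1: sqrt(Ne) = sqrt(43) = 6.5574
Step 2: TM = 34.7 / 6.5574 = 5.29

5.29 TM


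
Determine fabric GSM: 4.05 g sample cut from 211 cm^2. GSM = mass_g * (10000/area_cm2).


Formula: GSM = mass_g / area_m2
Step 1: Convert area: 211 cm^2 = 211 / 10000 = 0.0211 m^2
Step 2: GSM = 4.05 g / 0.0211 m^2 = 191.9 g/m^2

191.9 g/m^2


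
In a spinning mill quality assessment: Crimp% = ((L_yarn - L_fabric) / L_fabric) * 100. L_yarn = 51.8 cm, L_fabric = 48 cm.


Formula: Crimp% = ((L_yarn - L_fabric) / L_fabric) * 100
Step 1: Extension = 51.8 - 48 = 3.8 cm
Step 2: Crimp% = (3.8 / 48) * 100
Step 3: Crimp% = 0.079167 * 100 = 7.9167% ≈ 7.9%

7.9%


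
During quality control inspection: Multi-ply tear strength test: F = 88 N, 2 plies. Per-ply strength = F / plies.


Formula: Per-ply strength = Total force / Number of plies
Per-ply = 88 N / 2
Per-ply = 44 N

44 N


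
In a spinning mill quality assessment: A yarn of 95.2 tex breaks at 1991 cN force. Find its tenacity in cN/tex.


Formula: Tenacity = Breaking force / Linear density
Tenacity = 1991 cN / 95.2 tex
Tenacity = 20.91 cN/tex

20.91 cN/tex


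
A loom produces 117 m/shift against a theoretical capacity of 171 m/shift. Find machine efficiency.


Formula: Efficiency% = (Actual output / Theoretical output) * 100
Efficiency% = (117 / 171) * 100
Efficiency% = 0.684211 * 100 = 68.4211% ≈ 68.4%

68.4%


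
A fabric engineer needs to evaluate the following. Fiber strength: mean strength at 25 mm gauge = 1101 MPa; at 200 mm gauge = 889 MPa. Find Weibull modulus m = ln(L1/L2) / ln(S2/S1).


Formula: m = ln(L1/L2) / ln(S2/S1)
Step 1: ln(L1/L2) = ln(25/200) = -2.07944
Step 2: S2/S1 = 889/1101 = 0.80745
Step 3: ln(S2/S1) = ln(0.80745) = -0.21387
Step 4: m = -2.07944 / -0.21387 = 9.72

9.72 (Weibull m)


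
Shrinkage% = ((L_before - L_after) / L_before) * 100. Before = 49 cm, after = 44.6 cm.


Formula: Shrinkage% = ((L_before - L_after) / L_before) * 100
Step 1: Shrinkage = 49 - 44.6 = 4.4 cm
Step 2: Shrinkage% = (4.4 / 49) * 100
Step 3: Shrinkage% = 0.089796 * 100 = 8.9796% ≈ 9.0%

9.0%


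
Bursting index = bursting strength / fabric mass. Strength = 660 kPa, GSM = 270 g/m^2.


Formula: Bursting Index = Bursting Strength / Fabric GSM
BI = 660 kPa / 270 g/m^2
BI = 2.444 kPa/(g/m^2)

2.444 kPa/(g/m^2)


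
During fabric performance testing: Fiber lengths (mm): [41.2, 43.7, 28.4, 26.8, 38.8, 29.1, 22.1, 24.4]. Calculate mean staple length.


Formula: Mean = sum of lengths / count
Sum = 41.2 + 43.7 + 28.4 + 26.8 + 38.8 + 29.1 + 22.1 + 24.4
Sum = 254.5 mm
Mean = 254.5 / 8 = 31.81 mm

31.81 mm


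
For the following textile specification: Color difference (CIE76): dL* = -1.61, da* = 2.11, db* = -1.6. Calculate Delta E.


Formula: Delta E = sqrt(dL*^2 + da*^2 + db*^2)
Step 1: dL*^2 = (-1.61)^2 = 2.5921
Step 2: da*^2 = 2.11^2 = 4.4521
Step 3: db*^2 = (-1.6)^2 = 2.56
Step 4: Sum = 2.5921 + 4.4521 + 2.56 = 9.6042
Step 5: Delta E = sqrt(9.6042) = 3.1

3.1 Delta E


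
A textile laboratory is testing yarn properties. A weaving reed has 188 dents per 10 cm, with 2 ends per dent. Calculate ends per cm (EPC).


Formula: EPC = (dents per 10 cm * ends per dent) / 10
Step 1: Total ends per 10 cm = 188 * 2 = 376
Step 2: EPC = 376 / 10 = 37.6 ends/cm

37.6 ends/cm


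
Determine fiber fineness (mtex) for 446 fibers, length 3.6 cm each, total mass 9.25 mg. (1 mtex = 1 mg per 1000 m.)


Formula: fineness (mtex) = mass (mg) / total length (km) = (mass_mg / total_length_m) * 1000
Step 1: Convert fiber length: 3.6 cm = 0.036 m
Step 2: Total fiber length = 446 * 0.036 = 16.056 m
Step 3: Linear density = 9.25 mg / 16.056 m = 0.5761 mg/m
Step 4: fineness = 0.5761 * 1000 = 576.1 mtex

576.1 mtex


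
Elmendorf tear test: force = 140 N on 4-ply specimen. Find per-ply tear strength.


Formula: Per-ply strength = Total force / Number of plies
Per-ply = 140 N / 4
Per-ply = 35 N

35 N


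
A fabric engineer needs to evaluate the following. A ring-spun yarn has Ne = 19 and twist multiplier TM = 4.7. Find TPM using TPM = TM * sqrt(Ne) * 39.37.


Formula: TPM = TM * sqrt(Ne) * 39.37
Step 1: sqrt(Ne) = sqrt(19) = 4.3589
Step 2: TM * sqrt(Ne) = 4.7 * 4.3589 = 20.4868
Step 3: TPM = 20.4868 * 39.37 = 807 twists/m

807 twists/m


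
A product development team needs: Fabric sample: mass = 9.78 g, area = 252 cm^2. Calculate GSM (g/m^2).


Formula: GSM = mass_g / area_m2
Step 1: Convert area: 252 cm^2 = 252 / 10000 = 0.0252 m^2
Step 2: GSM = 9.78 g / 0.0252 m^2 = 388.1 g/m^2

388.1 g/m^2


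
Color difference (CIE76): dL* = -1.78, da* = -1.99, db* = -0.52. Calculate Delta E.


Formula: Delta E = sqrt(dL*^2 + da*^2 + db*^2)
Step 1: dL*^2 = (-1.78)^2 = 3.1684
Step 2: da*^2 = (-1.99)^2 = 3.9601
Step 3: db*^2 = (-0.52)^2 = 0.2704
Step 4: Sum = 3.1684 + 3.9601 + 0.2704 = 7.3989
Step 5: Delta E = sqrt(7.3989) = 2.72

2.72 Delta E


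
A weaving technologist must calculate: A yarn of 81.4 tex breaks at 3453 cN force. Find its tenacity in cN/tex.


Formula: Tenacity = Breaking force / Linear density
Tenacity = 3453 cN / 81.4 tex
Tenacity = 42.42 cN/tex

42.42 cN/tex


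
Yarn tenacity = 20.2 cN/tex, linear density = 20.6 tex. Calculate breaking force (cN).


Formula: Breaking force = Tenacity * Linear density
F = 20.2 cN/tex * 20.6 tex
F = 416.12 cN

416.12 cN


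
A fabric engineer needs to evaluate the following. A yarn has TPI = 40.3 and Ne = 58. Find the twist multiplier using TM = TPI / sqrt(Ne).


Formula: TM = TPI / sqrt(Ne)
Step 1: sqrt(Ne) = sqrt(58) = 7.6158
Step 2: TM = 40.3 / 7.6158 = 5.29

5.29 TM


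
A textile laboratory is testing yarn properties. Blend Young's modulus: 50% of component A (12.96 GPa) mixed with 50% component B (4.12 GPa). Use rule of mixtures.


Formula: Blend property = (fraction_A * property_A) + (fraction_B * property_B)
Step 1: Contribution A = 50/100 * 12.96 GPa = 6.48 GPa
Step 2: Contribution B = 50/100 * 4.12 GPa = 2.06 GPa
Step 3: Blend Young's modulus = 6.48 + 2.06 = 8.54 GPa

8.54 GPa


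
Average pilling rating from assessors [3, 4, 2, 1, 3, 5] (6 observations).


Formula: Mean = sum / count
Sum = 3 + 4 + 2 + 1 + 3 + 5 = 18
Mean = 18 / 6 = 3.0

3.0


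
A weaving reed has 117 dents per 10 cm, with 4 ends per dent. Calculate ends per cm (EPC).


Formula: EPC = (dents per 10 cm * ends per dent) / 10
Step 1: Total ends per 10 cm = 117 * 4 = 468
Step 2: EPC = 468 / 10 = 46.8 ends/cm

46.8 ends/cm


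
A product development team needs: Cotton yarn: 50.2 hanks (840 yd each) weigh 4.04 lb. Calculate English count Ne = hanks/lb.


Formula: Ne = hanks / mass_lb
Substituting: Ne = 50.2 / 4.04
Ne = 12.4

12.4 Ne


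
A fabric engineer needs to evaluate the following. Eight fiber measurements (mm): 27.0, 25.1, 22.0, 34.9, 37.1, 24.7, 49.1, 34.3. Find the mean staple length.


Formula: Mean = sum of lengths / count
Sum = 27.0 + 25.1 + 22.0 + 34.9 + 37.1 + 24.7 + 49.1 + 34.3
Sum = 254.2 mm
Mean = 254.2 / 8 = 31.78 mm

31.78 mm


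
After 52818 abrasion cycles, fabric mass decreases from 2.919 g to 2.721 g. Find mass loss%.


Formula: Mass loss% = ((m_before - m_after) / m_before) * 100
Step 1: Mass loss = 2.919 - 2.721 = 0.198 g
Step 2: Ratio = 0.198 / 2.919 = 0.0678314
Step 3: Mass loss% = 0.0678314 * 100 = 6.78314% ≈ 6.78%

6.78%


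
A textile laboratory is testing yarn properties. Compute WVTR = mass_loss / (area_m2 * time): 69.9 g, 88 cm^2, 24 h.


Formula: WVTR = mass_loss / (area * time)
Step 1: Convert area: 88 cm^2 = 0.0088 m^2
Step 2: WVTR = 69.9 g / (0.0088 m^2 * 24 h)
Step 3: WVTR = 69.9 / 0.2112 = 331.0 g/m^2/h

331.0 g/m^2/h


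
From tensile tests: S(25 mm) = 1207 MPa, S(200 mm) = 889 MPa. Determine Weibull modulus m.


Formula: m = ln(L1/L2) / ln(S2/S1)
Step 1: ln(L1/L2) = ln(25/200) = -2.07944
Step 2: S2/S1 = 889/1207 = 0.73654
Step 3: ln(S2/S1) = ln(0.73654) = -0.30579
Step 4: m = -2.07944 / -0.30579 = 6.80

6.80 (Weibull m)


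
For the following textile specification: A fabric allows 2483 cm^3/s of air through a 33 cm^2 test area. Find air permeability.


Formula: Air Permeability = Airflow / Test Area
AP = 2483 cm^3/s / 33 cm^2
AP = 75.2 cm^3/s/cm^2

75.2 cm^3/s/cm^2


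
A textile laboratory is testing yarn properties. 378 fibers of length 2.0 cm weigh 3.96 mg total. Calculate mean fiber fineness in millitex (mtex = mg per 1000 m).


Formula: fineness (mtex) = mass (mg) / total length (km) = (mass_mg / total_length_m) * 1000
Step 1: Convert fiber length: 2.0 cm = 0.02 m
Step 2: Total fiber length = 378 * 0.02 = 7.56 m
Step 3: Linear density = 3.96 mg / 7.56 m = 0.5238 mg/m
Step 4: fineness = 0.5238 * 1000 = 523.8 mtex

523.8 mtex


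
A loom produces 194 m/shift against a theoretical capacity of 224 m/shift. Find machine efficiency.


Formula: Efficiency% = (Actual output / Theoretical output) * 100
Efficiency% = (194 / 224) * 100
Efficiency% = 0.866071 * 100 = 86.6071% ≈ 86.6%

86.6%


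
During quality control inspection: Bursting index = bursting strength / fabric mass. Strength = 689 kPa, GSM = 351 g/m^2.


Formula: Bursting Index = Bursting Strength / Fabric GSM
BI = 689 kPa / 351 g/m^2
BI = 1.963 kPa/(g/m^2)

1.963 kPa/(g/m^2)


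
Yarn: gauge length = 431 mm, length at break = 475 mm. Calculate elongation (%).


Formula: Elongation (%) = ((L_break - L0) / L0) * 100
Step 1: Extension = 475 - 431 = 44 mm
Step 2: Elongation = (44 / 431) * 100
Step 3: Elongation = 0.102088 * 100 = 10.2088% ≈ 10.2%

10.2%


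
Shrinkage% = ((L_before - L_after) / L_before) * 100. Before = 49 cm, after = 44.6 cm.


Formula: Shrinkage% = ((L_before - L_after) / L_before) * 100
Step 1: Shrinkage = 49 - 44.6 = 4.4 cm
Step 2: Shrinkage% = (4.4 / 49) * 100
Step 3: Shrinkage% = 0.089796 * 100 = 8.9796% ≈ 9.0%

9.0%


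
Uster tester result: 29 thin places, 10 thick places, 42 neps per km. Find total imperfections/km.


Formula: Total = thin places + thick places + neps
Total = 29 + 10 + 42
Total = 81 imperfections/km

81 imperfections/km


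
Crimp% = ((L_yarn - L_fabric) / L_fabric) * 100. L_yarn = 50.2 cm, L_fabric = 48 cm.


Formula: Crimp% = ((L_yarn - L_fabric) / L_fabric) * 100
Step 1: Extension = 50.2 - 48 = 2.2 cm
Step 2: Crimp% = (2.2 / 48) * 100
Step 3: Crimp% = 0.045833 * 100 = 4.5833% ≈ 4.6%

4.6%


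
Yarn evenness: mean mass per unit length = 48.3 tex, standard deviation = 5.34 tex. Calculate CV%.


Formula: CV% = (standard deviation / mean) * 100
Step 1: Ratio = 5.34 / 48.3 = 0.110559
Step 2: CV% = 0.110559 * 100 = 11.0559% ≈ 11.1%

11.1%


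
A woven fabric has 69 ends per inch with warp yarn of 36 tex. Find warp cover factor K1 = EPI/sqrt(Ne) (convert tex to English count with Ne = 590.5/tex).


Formula: K1 = EPI / sqrt(Ne), with Ne = 590.5 / tex_warp
Step 1: Ne = 590.5 / 36 = 16.403
Step 2: sqrt(Ne) = sqrt(16.403) = 4.0501
Step 3: K1 = 69 / 4.0501 = 17.0

17.0


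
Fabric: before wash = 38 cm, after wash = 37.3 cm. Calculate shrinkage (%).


Formula: Shrinkage% = ((L_before - L_after) / L_before) * 100
Step 1: Shrinkage = 38 - 37.3 = 0.7 cm
Step 2: Shrinkage% = (0.7 / 38) * 100
Step 3: Shrinkage% = 0.018421 * 100 = 1.8421% ≈ 1.8%

1.8%


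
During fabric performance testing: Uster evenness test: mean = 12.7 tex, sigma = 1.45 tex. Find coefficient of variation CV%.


Formula: CV% = (standard deviation / mean) * 100
Step 1: Ratio = 1.45 / 12.7 = 0.114173
Step 2: CV% = 0.114173 * 100 = 11.4173% ≈ 11.4%

11.4%


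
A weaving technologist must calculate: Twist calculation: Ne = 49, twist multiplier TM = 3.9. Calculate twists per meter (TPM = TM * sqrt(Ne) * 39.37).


Formula: TPM = TM * sqrt(Ne) * 39.37
Step 1: sqrt(Ne) = sqrt(49) = 7
Step 2: TM * sqrt(Ne) = 3.9 * 7 = 27.3
Step 3: TPM = 27.3 * 39.37 = 1075 twists/m

1075 twists/m


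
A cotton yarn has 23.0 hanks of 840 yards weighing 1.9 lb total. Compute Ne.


Formula: Ne = hanks / mass_lb
Substituting: Ne = 23.0 / 1.9
Ne = 12.1

12.1 Ne


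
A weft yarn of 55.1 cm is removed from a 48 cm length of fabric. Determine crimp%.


Formula: Crimp% = ((L_yarn - L_fabric) / L_fabric) * 100
Step 1: Extension = 55.1 - 48 = 7.1 cm
Step 2: Crimp% = (7.1 / 48) * 100
Step 3: Crimp% = 0.147917 * 100 = 14.7917% ≈ 14.8%

14.8%


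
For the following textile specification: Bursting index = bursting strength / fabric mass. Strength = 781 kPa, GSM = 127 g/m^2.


Formula: Bursting Index = Bursting Strength / Fabric GSM
BI = 781 kPa / 127 g/m^2
BI = 6.150 kPa/(g/m^2)

6.150 kPa/(g/m^2)
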